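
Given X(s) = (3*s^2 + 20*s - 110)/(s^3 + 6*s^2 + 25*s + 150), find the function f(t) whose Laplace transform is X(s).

Factor the denominator: s^3 + 6*s^2 + 25*s + 150 = (s + 6)*(s^2 + 25).
Partial fraction decomposition gives [-2/(s + 6)] + [5*s/(s^2 + 25)] + [-10/(s^2 + 25)].
Invert each term: -2/(s + 6) ↔ -2e^(-6t); 5·s/(s^2 + 25) ↔ 5cos(5t); -2·5/(s^2 + 25) ↔ -2sin(5t).

f(t) = -2*sin(5*t) + 5*cos(5*t) - 2*exp(-6*t)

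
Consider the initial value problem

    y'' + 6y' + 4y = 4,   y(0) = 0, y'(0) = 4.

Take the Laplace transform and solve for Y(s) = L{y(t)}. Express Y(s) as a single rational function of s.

Y(s) = (4*s + 4)/(s^3 + 6*s^2 + 4*s)

Transform both sides with L{·}.
The derivative rules (L{y''} = s^2 Y - s·y(0) - y'(0) and L{y'} = sY - y(0), with y(0) = 0, y'(0) = 4) turn the left side into (s^2 + 6*s + 4)Y - (4).
The right side is L{4} = 4/s.
So (s^2 + 6*s + 4)Y = 4/s + (4).
Solve for Y(s) and write it as one ratio of polynomials.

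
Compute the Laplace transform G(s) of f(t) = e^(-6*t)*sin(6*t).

L{sin(6t)} = 6/(s^2 + 36).
By the first shifting theorem, multiplying by e^(-6t) replaces s with s + 6.

G(s) = 6/((s + 6)^2 + 36)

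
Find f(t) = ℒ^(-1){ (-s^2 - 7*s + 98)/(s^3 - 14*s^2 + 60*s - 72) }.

f(t) = 5*t*exp(6*t) - 6*exp(6*t) + 5*exp(2*t)

Factor the denominator: s^3 - 14*s^2 + 60*s - 72 = (s - 6)^2*(s - 2).
Partial fraction decomposition gives [-6/(s - 6)] + [5/(s - 6)^2] + [5/(s - 2)].
Invert each term: -6/(s - 6) ↔ -6e^(6t); 5/(s - 6)^2 ↔ 5t·e^(6t); 5/(s - 2) ↔ 5e^(2t).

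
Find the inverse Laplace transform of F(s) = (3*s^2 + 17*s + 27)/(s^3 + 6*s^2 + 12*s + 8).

5*t^2*exp(-2*t)/2 + 5*t*exp(-2*t) + 3*exp(-2*t)

Factor the denominator: s^3 + 6*s^2 + 12*s + 8 = (s + 2)^3.
Partial fraction decomposition gives [3/(s + 2)] + [5/(s + 2)^2] + [5/(s + 2)^3].
Invert each term: 3/(s + 2) ↔ 3e^(-2t); 5/(s + 2)^2 ↔ 5t·e^(-2t); 5/(s + 2)^3 ↔ (5/2)t^2·e^(-2t).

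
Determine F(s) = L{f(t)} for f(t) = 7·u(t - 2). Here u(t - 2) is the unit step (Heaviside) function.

By the second shifting theorem, L{u(t - c)·g(t - c)} = e^(-cs)·G(s) with c = 2 and G(s) = L{g(t)}.
L{7} = 7/s.

F(s) = 7*exp(-2*s)/s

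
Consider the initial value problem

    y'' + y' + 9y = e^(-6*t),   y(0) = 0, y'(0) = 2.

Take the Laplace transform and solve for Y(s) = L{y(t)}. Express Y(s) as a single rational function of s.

Y(s) = (2*s + 13)/(s^3 + 7*s^2 + 15*s + 54)

Take the Laplace transform of both sides.
With L{y''} = s^2 Y - s·y(0) - y'(0) and L{y'} = sY - y(0), with y(0) = 0, y'(0) = 2: the LHS transforms to (s^2 + s + 9)Y - (2).
The right side is L{e^(-6*t)} = 1/(s + 6).
So (s^2 + s + 9)Y = 1/(s + 6) + (2).
Divide through and combine into a single rational function.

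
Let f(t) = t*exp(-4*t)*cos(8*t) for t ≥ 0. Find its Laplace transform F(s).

L{cos(8t)} = s/(s^2 + 64).
Multiplying by e^(-4t) shifts s → s + 4, so L{exp(-4*t)*cos(8*t)} = (s + 4)/((s + 4)^2 + 64).
Then apply L{t·g(t)} = -d/ds[G(s)] with G(s) = (s + 4)/((s + 4)^2 + 64):
differentiating 1 time and applying the sign gives (s - 4)*(s + 12)/(s^2 + 8*s + 80)^2.

F(s) = (s - 4)*(s + 12)/(s^2 + 8*s + 80)^2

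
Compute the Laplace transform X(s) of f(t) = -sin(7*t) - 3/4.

By linearity of the Laplace transform, transform each term separately.
(-1)·[L{sin(7t)} = 7/(s^2 + 49)]; L{-3/4} = (-3/4)/s.

X(s) = -7/(s^2 + 49) - 3/(4*s)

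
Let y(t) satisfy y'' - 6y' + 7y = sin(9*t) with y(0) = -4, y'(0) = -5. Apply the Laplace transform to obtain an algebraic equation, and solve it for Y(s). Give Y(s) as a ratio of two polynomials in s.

Apply the Laplace transform to the equation.
Using L{y''} = s^2 Y - s·y(0) - y'(0) and L{y'} = sY - y(0), with y(0) = -4, y'(0) = -5, the left side becomes (s^2 - 6*s + 7)Y - (-4*s + 19).
The right side is L{sin(9*t)} = 9/(s^2 + 81).
So (s^2 - 6*s + 7)Y = 9/(s^2 + 81) + (-4*s + 19).
Solve for Y(s) and write it as one ratio of polynomials.

Y(s) = (-4*s^3 + 19*s^2 - 324*s + 1548)/(s^4 - 6*s^3 + 88*s^2 - 486*s + 567)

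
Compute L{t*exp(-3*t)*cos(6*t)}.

(s - 3)*(s + 9)/(s^2 + 6*s + 45)^2

L{cos(6t)} = s/(s^2 + 36).
Multiplying by e^(-3t) shifts s → s + 3, so L{exp(-3*t)*cos(6*t)} = (s + 3)/((s + 3)^2 + 36).
Then apply L{t·g(t)} = -d/ds[H(s)] with H(s) = (s + 3)/((s + 3)^2 + 36):
differentiating 1 time and applying the sign gives (s - 3)*(s + 9)/(s^2 + 6*s + 45)^2.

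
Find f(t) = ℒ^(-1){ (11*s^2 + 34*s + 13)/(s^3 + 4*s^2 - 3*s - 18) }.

Factor the denominator: s^3 + 4*s^2 - 3*s - 18 = (s - 2)*(s + 3)^2.
Partial fraction decomposition gives [6/(s + 3)] + [-2/(s + 3)^2] + [5/(s - 2)].
Invert each term: 6/(s + 3) ↔ 6e^(-3t); -2/(s + 3)^2 ↔ -2t·e^(-3t); 5/(s - 2) ↔ 5e^(2t).

f(t) = -2*t*exp(-3*t) + 5*exp(2*t) + 6*exp(-3*t)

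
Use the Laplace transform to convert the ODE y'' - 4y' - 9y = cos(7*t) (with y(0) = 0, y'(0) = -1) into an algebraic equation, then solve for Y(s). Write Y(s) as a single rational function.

Y(s) = (-s^2 + s - 49)/(s^4 - 4*s^3 + 40*s^2 - 196*s - 441)

Laplace-transform each side.
Using L{y''} = s^2 Y - s·y(0) - y'(0) and L{y'} = sY - y(0), with y(0) = 0, y'(0) = -1, the left side becomes (s^2 - 4*s - 9)Y - (-1).
The right side is L{cos(7*t)} = s/(s^2 + 49).
So (s^2 - 4*s - 9)Y = s/(s^2 + 49) + (-1).
Divide through and combine into a single rational function.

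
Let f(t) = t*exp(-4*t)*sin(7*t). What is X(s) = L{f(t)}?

L{sin(7t)} = 7/(s^2 + 49).
Multiplying by e^(-4t) shifts s → s + 4, so L{exp(-4*t)*sin(7*t)} = 7/((s + 4)^2 + 49).
Then apply L{t·g(t)} = -d/ds[G(s)] with G(s) = 7/((s + 4)^2 + 49):
differentiating 1 time and applying the sign gives 14*(s + 4)/(s^2 + 8*s + 65)^2.

X(s) = 14*(s + 4)/(s^2 + 8*s + 65)^2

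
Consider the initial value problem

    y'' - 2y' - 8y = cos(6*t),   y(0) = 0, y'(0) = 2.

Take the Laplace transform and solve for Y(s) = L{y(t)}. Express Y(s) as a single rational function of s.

Apply the Laplace transform to the equation.
With L{y''} = s^2 Y - s·y(0) - y'(0) and L{y'} = sY - y(0), with y(0) = 0, y'(0) = 2: the LHS transforms to (s^2 - 2*s - 8)Y - (2).
The right side is L{cos(6*t)} = s/(s^2 + 36).
So (s^2 - 2*s - 8)Y = s/(s^2 + 36) + (2).
Divide through and combine into a single rational function.

Y(s) = (2*s^2 + s + 72)/(s^4 - 2*s^3 + 28*s^2 - 72*s - 288)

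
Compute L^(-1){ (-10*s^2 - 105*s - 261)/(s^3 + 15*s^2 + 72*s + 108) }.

Factor the denominator: s^3 + 15*s^2 + 72*s + 108 = (s + 3)*(s + 6)^2.
Partial fraction decomposition gives [-6/(s + 6)] + [-3/(s + 6)^2] + [-4/(s + 3)].
Invert each term: -6/(s + 6) ↔ -6e^(-6t); -3/(s + 6)^2 ↔ -3t·e^(-6t); -4/(s + 3) ↔ -4e^(-3t).

-3*t*exp(-6*t) - 4*exp(-3*t) - 6*exp(-6*t)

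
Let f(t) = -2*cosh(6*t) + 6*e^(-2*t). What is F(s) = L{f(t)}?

Apply the Laplace transform termwise.
(6)·[L{e^(-2t)} = 1/(s + 2)]; (-2)·[L{cosh(6t)} = s/(s^2 - 36)].

F(s) = -2*s/(s^2 - 36) + 6/(s + 2)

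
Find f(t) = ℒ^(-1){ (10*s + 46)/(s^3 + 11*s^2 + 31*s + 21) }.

f(t) = 3*exp(-t) - 2*exp(-3*t) - exp(-7*t)

Factor the denominator: s^3 + 11*s^2 + 31*s + 21 = (s + 1)*(s + 3)*(s + 7).
Partial fraction decomposition gives [3/(s + 1)] + [-2/(s + 3)] + [-1/(s + 7)].
Invert each term: 3/(s + 1) ↔ 3e^(-t); -2/(s + 3) ↔ -2e^(-3t); -1/(s + 7) ↔ -e^(-7t).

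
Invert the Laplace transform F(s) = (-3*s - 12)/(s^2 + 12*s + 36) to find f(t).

Factor the denominator: s^2 + 12*s + 36 = (s + 6)^2.
Partial fraction decomposition gives [-3/(s + 6)] + [6/(s + 6)^2].
Invert each term: -3/(s + 6) ↔ -3e^(-6t); 6/(s + 6)^2 ↔ 6t·e^(-6t).

f(t) = 6*t*exp(-6*t) - 3*exp(-6*t)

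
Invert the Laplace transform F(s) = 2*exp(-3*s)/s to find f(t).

The factor e^(-3s) signals a time shift by c = 3 (second shifting theorem).
L{2} = 2/s, so L^-1{2/s} = 2.
Hence the inverse is u(t - 3) times that function evaluated at t - 3.

f(t) = Heaviside(t - 3)*(2)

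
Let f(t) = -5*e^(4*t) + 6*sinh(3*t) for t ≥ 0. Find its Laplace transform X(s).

The transform is linear, so treat each term independently.
(6)·[L{sinh(3t)} = 3/(s^2 - 9)]; (-5)·[L{e^(4t)} = 1/(s - 4)].

X(s) = 18/(s^2 - 9) - 5/(s - 4)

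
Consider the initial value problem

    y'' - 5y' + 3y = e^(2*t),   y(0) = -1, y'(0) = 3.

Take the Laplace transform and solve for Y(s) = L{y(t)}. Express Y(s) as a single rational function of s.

Laplace-transform each side.
With L{y''} = s^2 Y - s·y(0) - y'(0) and L{y'} = sY - y(0), with y(0) = -1, y'(0) = 3: the LHS transforms to (s^2 - 5*s + 3)Y - (-s + 8).
The right side is L{e^(2*t)} = 1/(s - 2).
So (s^2 - 5*s + 3)Y = 1/(s - 2) + (-s + 8).
Divide through and combine into a single rational function.

Y(s) = (-s^2 + 10*s - 15)/(s^3 - 7*s^2 + 13*s - 6)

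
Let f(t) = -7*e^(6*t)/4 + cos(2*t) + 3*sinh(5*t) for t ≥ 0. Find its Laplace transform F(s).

F(s) = s/(s^2 + 4) + 15/(s^2 - 25) - 7/(4*(s - 6))

By linearity of the Laplace transform, transform each term separately.
(-7/4)·[L{e^(6t)} = 1/(s - 6)]; L{cos(2t)} = s/(s^2 + 4); (3)·[L{sinh(5t)} = 5/(s^2 - 25)].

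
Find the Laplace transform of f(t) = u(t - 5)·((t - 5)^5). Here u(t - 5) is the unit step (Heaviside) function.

120*exp(-5*s)/s^6

By the second shifting theorem, L{u(t - c)·g(t - c)} = e^(-cs)·H(s) with c = 5 and H(s) = L{g(t)}.
L{t^5} = 5!/s^6 = 120/s^6.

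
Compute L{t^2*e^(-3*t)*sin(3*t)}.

18*(s^2 + 6*s + 6)/(s^2 + 6*s + 18)^3

L{sin(3t)} = 3/(s^2 + 9).
Multiplying by e^(-3t) shifts s → s + 3, so L{e^(-3*t)*sin(3*t)} = 3/((s + 3)^2 + 9).
Then apply L{t^2·g(t)} = (-1)^2 d^2/ds^2[H(s)] with H(s) = 3/((s + 3)^2 + 9):
differentiating 2 times and applying the sign gives 18*(s^2 + 6*s + 6)/(s^2 + 6*s + 18)^3.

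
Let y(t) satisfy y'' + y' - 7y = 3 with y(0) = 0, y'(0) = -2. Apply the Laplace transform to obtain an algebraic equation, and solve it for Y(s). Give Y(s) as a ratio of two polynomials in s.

Transform both sides with L{·}.
Using L{y''} = s^2 Y - s·y(0) - y'(0) and L{y'} = sY - y(0), with y(0) = 0, y'(0) = -2, the left side becomes (s^2 + s - 7)Y - (-2).
The right side is L{3} = 3/s.
So (s^2 + s - 7)Y = 3/s + (-2).
Divide through and combine into a single rational function.

Y(s) = (-2*s + 3)/(s^3 + s^2 - 7*s)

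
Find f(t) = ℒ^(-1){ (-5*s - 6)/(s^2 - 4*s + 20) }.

f(t) = -4*exp(2*t)*sin(4*t) - 5*exp(2*t)*cos(4*t)

Complete the square in the denominator: s^2 - 4*s + 20 = (s - 2)^2 + 4^2.
Split the numerator to match: -5*s - 6 = -5·(s - 2) - 4·4.
Invert each term: -5·(s - 2)/((s - 2)^2 + 16) ↔ -5e^(2t)cos(4t); -4·4/((s - 2)^2 + 16) ↔ -4e^(2t)sin(4t).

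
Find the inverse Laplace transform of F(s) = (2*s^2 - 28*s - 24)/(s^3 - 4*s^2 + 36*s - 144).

Factor the denominator: s^3 - 4*s^2 + 36*s - 144 = (s - 4)*(s^2 + 36).
Partial fraction decomposition gives [-2/(s - 4)] + [4*s/(s^2 + 36)] + [-12/(s^2 + 36)].
Invert each term: -2/(s - 4) ↔ -2e^(4t); 4·s/(s^2 + 36) ↔ 4cos(6t); -2·6/(s^2 + 36) ↔ -2sin(6t).

-2*exp(4*t) - 2*sin(6*t) + 4*cos(6*t)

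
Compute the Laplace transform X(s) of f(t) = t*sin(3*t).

X(s) = 6*s/(s^2 + 9)^2

L{sin(3t)} = 3/(s^2 + 9).
Then apply L{t·g(t)} = -d/ds[G(s)] with G(s) = 3/(s^2 + 9):
differentiating 1 time and applying the sign gives 6*s/(s^2 + 9)^2.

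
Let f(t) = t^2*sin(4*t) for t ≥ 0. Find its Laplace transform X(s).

X(s) = 8*(3*s^2 - 16)/(s^2 + 16)^3

L{sin(4t)} = 4/(s^2 + 16).
Then apply L{t^2·g(t)} = (-1)^2 d^2/ds^2[G(s)] with G(s) = 4/(s^2 + 16):
differentiating 2 times and applying the sign gives 8*(3*s^2 - 16)/(s^2 + 16)^3.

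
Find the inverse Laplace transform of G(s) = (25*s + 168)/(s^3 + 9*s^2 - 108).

-2*t*exp(-6*t) + 3*exp(3*t) - 3*exp(-6*t)

Factor the denominator: s^3 + 9*s^2 - 108 = (s - 3)*(s + 6)^2.
Partial fraction decomposition gives [-3/(s + 6)] + [-2/(s + 6)^2] + [3/(s - 3)].
Invert each term: -3/(s + 6) ↔ -3e^(-6t); -2/(s + 6)^2 ↔ -2t·e^(-6t); 3/(s - 3) ↔ 3e^(3t).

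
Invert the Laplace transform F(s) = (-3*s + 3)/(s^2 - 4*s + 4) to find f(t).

f(t) = -3*t*exp(2*t) - 3*exp(2*t)

Factor the denominator: s^2 - 4*s + 4 = (s - 2)^2.
Partial fraction decomposition gives [-3/(s - 2)] + [-3/(s - 2)^2].
Invert each term: -3/(s - 2) ↔ -3e^(2t); -3/(s - 2)^2 ↔ -3t·e^(2t).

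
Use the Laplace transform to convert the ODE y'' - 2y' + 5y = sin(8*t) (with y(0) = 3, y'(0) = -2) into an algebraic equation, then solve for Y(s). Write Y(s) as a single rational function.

Apply the Laplace transform to the equation.
Using L{y''} = s^2 Y - s·y(0) - y'(0) and L{y'} = sY - y(0), with y(0) = 3, y'(0) = -2, the left side becomes (s^2 - 2*s + 5)Y - (3*s - 8).
The right side is L{sin(8*t)} = 8/(s^2 + 64).
So (s^2 - 2*s + 5)Y = 8/(s^2 + 64) + (3*s - 8).
Divide through and combine into a single rational function.

Y(s) = (3*s^3 - 8*s^2 + 192*s - 504)/(s^4 - 2*s^3 + 69*s^2 - 128*s + 320)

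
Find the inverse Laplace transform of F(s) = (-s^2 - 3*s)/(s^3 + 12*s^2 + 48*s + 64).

-2*t^2*exp(-4*t) + 5*t*exp(-4*t) - exp(-4*t)

Factor the denominator: s^3 + 12*s^2 + 48*s + 64 = (s + 4)^3.
Partial fraction decomposition gives [-1/(s + 4)] + [5/(s + 4)^2] + [-4/(s + 4)^3].
Invert each term: -1/(s + 4) ↔ -e^(-4t); 5/(s + 4)^2 ↔ 5t·e^(-4t); -4/(s + 4)^3 ↔ (-2)t^2·e^(-4t).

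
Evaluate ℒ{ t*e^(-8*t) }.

(s + 8)^(-2)

L{e^(-8t)} = 1/(s + 8).
Then apply L{t·g(t)} = -d/ds[G(s)] with G(s) = 1/(s + 8):
differentiating 1 time and applying the sign gives (s + 8)^(-2).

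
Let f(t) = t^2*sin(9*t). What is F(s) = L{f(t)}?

F(s) = 54*(s^2 - 27)/(s^2 + 81)^3

L{sin(9t)} = 9/(s^2 + 81).
Then apply L{t^2·g(t)} = (-1)^2 d^2/ds^2[G(s)] with G(s) = 9/(s^2 + 81):
differentiating 2 times and applying the sign gives 54*(s^2 - 27)/(s^2 + 81)^3.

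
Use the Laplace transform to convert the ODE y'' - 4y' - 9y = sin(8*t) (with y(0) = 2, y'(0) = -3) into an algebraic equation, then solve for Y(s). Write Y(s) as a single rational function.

Apply the Laplace transform to the equation.
With L{y''} = s^2 Y - s·y(0) - y'(0) and L{y'} = sY - y(0), with y(0) = 2, y'(0) = -3: the LHS transforms to (s^2 - 4*s - 9)Y - (2*s - 11).
The right side is L{sin(8*t)} = 8/(s^2 + 64).
So (s^2 - 4*s - 9)Y = 8/(s^2 + 64) + (2*s - 11).
Isolate Y and clear denominators.

Y(s) = (2*s^3 - 11*s^2 + 128*s - 696)/(s^4 - 4*s^3 + 55*s^2 - 256*s - 576)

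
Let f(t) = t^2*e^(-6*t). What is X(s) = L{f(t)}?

L{e^(-6t)} = 1/(s + 6).
Then apply L{t^2·g(t)} = (-1)^2 d^2/ds^2[G(s)] with G(s) = 1/(s + 6):
differentiating 2 times and applying the sign gives 2/(s + 6)^3.

X(s) = 2/(s + 6)^3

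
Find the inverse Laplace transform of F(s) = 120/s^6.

Since L{t^5} = 5!/s^6 = 120/s^6, the inverse is t^5.

t^5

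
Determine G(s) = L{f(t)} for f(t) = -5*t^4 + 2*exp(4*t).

Apply the Laplace transform termwise.
(-5)·[L{t^4} = 4!/s^5 = 24/s^5]; (2)·[L{e^(4t)} = 1/(s - 4)].

G(s) = 2/(s - 4) - 120/s^5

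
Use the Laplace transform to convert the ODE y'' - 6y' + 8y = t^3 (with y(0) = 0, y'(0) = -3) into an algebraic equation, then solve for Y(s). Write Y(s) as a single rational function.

Y(s) = (-3*s^4 + 6)/(s^6 - 6*s^5 + 8*s^4)

Apply the Laplace transform to the equation.
The derivative rules (L{y''} = s^2 Y - s·y(0) - y'(0) and L{y'} = sY - y(0), with y(0) = 0, y'(0) = -3) turn the left side into (s^2 - 6*s + 8)Y - (-3).
The right side is L{t^3} = 6/s^4.
So (s^2 - 6*s + 8)Y = 6/s^4 + (-3).
Isolate Y and clear denominators.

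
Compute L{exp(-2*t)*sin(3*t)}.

3/((s + 2)^2 + 9)

L{sin(3t)} = 3/(s^2 + 9).
By the first shifting theorem, multiplying by e^(-2t) replaces s with s + 2.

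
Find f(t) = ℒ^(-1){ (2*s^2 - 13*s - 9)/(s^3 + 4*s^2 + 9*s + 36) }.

f(t) = -3*sin(3*t) - cos(3*t) + 3*exp(-4*t)

Factor the denominator: s^3 + 4*s^2 + 9*s + 36 = (s + 4)*(s^2 + 9).
Partial fraction decomposition gives [3/(s + 4)] + [-s/(s^2 + 9)] + [-9/(s^2 + 9)].
Invert each term: 3/(s + 4) ↔ 3e^(-4t); -1·s/(s^2 + 9) ↔ -cos(3t); -3·3/(s^2 + 9) ↔ -3sin(3t).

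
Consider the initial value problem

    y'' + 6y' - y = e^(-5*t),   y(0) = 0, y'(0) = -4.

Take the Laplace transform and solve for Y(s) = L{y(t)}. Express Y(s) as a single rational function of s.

Take the Laplace transform of both sides.
With L{y''} = s^2 Y - s·y(0) - y'(0) and L{y'} = sY - y(0), with y(0) = 0, y'(0) = -4: the LHS transforms to (s^2 + 6*s - 1)Y - (-4).
The right side is L{e^(-5*t)} = 1/(s + 5).
So (s^2 + 6*s - 1)Y = 1/(s + 5) + (-4).
Divide through and combine into a single rational function.

Y(s) = (-4*s - 19)/(s^3 + 11*s^2 + 29*s - 5)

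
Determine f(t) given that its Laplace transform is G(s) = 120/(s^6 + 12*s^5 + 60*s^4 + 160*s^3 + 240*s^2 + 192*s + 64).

f(t) = t^5*exp(-2*t)

Rewrite the denominator: s^6 + 12*s^5 + 60*s^4 + 160*s^3 + 240*s^2 + 192*s + 64 = (s + 2)^6.
The form in (s + 2) signals a first-shifting-theorem factor e^(-2t).
Since L{t^5} = 5!/s^6 = 120/s^6, the inverse is t^5*e^(-2*t).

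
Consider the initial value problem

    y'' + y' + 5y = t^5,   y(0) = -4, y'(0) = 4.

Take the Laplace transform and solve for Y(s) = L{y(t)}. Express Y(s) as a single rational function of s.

Apply the Laplace transform to the equation.
With L{y''} = s^2 Y - s·y(0) - y'(0) and L{y'} = sY - y(0), with y(0) = -4, y'(0) = 4: the LHS transforms to (s^2 + s + 5)Y - (-4*s).
The right side is L{t^5} = 120/s^6.
So (s^2 + s + 5)Y = 120/s^6 + (-4*s).
Isolate Y and clear denominators.

Y(s) = (-4*s^7 + 120)/(s^8 + s^7 + 5*s^6)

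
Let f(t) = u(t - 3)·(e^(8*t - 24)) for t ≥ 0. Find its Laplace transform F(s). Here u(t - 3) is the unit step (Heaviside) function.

By the second shifting theorem, L{u(t - c)·g(t - c)} = e^(-cs)·G(s) with c = 3 and G(s) = L{g(t)}.
L{e^(8t)} = 1/(s - 8).

F(s) = exp(-3*s)/(s - 8)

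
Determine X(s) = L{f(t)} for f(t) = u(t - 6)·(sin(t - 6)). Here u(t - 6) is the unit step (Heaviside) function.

X(s) = exp(-6*s)/(s^2 + 1)

By the second shifting theorem, L{u(t - c)·g(t - c)} = e^(-cs)·G(s) with c = 6 and G(s) = L{g(t)}.
L{sin(t)} = 1/(s^2 + 1).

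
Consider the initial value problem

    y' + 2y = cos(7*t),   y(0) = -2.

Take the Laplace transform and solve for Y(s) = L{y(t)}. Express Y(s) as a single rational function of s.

Y(s) = (-2*s^2 + s - 98)/(s^3 + 2*s^2 + 49*s + 98)

Apply the Laplace transform to the equation.
With L{y'} = sY - y(0) = sY - (-2): the LHS transforms to (s + 2)Y - (-2).
The right side is L{cos(7*t)} = s/(s^2 + 49).
So (s + 2)Y = s/(s^2 + 49) + (-2).
Isolate Y and clear denominators.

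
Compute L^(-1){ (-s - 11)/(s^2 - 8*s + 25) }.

-5*exp(4*t)*sin(3*t) - exp(4*t)*cos(3*t)

Complete the square in the denominator: s^2 - 8*s + 25 = (s - 4)^2 + 3^2.
Split the numerator to match: -s - 11 = -1·(s - 4) - 5·3.
Invert each term: -1·(s - 4)/((s - 4)^2 + 9) ↔ -e^(4t)cos(3t); -5·3/((s - 4)^2 + 9) ↔ -5e^(4t)sin(3t).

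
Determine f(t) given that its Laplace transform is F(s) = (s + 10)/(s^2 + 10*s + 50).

Complete the square in the denominator: s^2 + 10*s + 50 = (s + 5)^2 + 5^2.
Split the numerator to match: s + 10 = 1·(s + 5) + 1·5.
Invert each term: 1·(s + 5)/((s + 5)^2 + 25) ↔ e^(-5t)cos(5t); 1·5/((s + 5)^2 + 25) ↔ e^(-5t)sin(5t).

f(t) = exp(-5*t)*sin(5*t) + exp(-5*t)*cos(5*t)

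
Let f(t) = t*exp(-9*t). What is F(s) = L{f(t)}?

L{e^(-9t)} = 1/(s + 9).
Then apply L{t·g(t)} = -d/ds[G(s)] with G(s) = 1/(s + 9):
differentiating 1 time and applying the sign gives (s + 9)^(-2).

F(s) = (s + 9)^(-2)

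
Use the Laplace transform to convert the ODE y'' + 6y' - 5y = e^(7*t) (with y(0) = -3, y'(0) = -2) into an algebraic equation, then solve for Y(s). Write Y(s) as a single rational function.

Y(s) = (-3*s^2 + s + 141)/(s^3 - s^2 - 47*s + 35)

Laplace-transform each side.
Using L{y''} = s^2 Y - s·y(0) - y'(0) and L{y'} = sY - y(0), with y(0) = -3, y'(0) = -2, the left side becomes (s^2 + 6*s - 5)Y - (-3*s - 20).
The right side is L{e^(7*t)} = 1/(s - 7).
So (s^2 + 6*s - 5)Y = 1/(s - 7) + (-3*s - 20).
Divide through and combine into a single rational function.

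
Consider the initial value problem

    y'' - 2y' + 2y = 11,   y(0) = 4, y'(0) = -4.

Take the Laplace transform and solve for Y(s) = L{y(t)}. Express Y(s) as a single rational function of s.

Y(s) = (4*s^2 - 12*s + 11)/(s^3 - 2*s^2 + 2*s)

Transform both sides with L{·}.
With L{y''} = s^2 Y - s·y(0) - y'(0) and L{y'} = sY - y(0), with y(0) = 4, y'(0) = -4: the LHS transforms to (s^2 - 2*s + 2)Y - (4*s - 12).
The right side is L{11} = 11/s.
So (s^2 - 2*s + 2)Y = 11/s + (4*s - 12).
Isolate Y and clear denominators.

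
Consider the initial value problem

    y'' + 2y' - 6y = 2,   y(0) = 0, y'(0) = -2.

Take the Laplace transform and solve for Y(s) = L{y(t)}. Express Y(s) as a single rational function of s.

Take the Laplace transform of both sides.
Using L{y''} = s^2 Y - s·y(0) - y'(0) and L{y'} = sY - y(0), with y(0) = 0, y'(0) = -2, the left side becomes (s^2 + 2*s - 6)Y - (-2).
The right side is L{2} = 2/s.
So (s^2 + 2*s - 6)Y = 2/s + (-2).
Divide through and combine into a single rational function.

Y(s) = (-2*s + 2)/(s^3 + 2*s^2 - 6*s)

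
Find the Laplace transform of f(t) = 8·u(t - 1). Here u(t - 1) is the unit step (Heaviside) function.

By the second shifting theorem, L{u(t - c)·g(t - c)} = e^(-cs)·G(s) with c = 1 and G(s) = L{g(t)}.
L{8} = 8/s.

8*exp(-s)/s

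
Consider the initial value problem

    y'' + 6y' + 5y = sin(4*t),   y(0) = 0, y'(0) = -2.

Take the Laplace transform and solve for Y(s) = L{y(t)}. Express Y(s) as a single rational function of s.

Y(s) = (-2*s^2 - 28)/(s^4 + 6*s^3 + 21*s^2 + 96*s + 80)

Take the Laplace transform of both sides.
Using L{y''} = s^2 Y - s·y(0) - y'(0) and L{y'} = sY - y(0), with y(0) = 0, y'(0) = -2, the left side becomes (s^2 + 6*s + 5)Y - (-2).
The right side is L{sin(4*t)} = 4/(s^2 + 16).
So (s^2 + 6*s + 5)Y = 4/(s^2 + 16) + (-2).
Divide through and combine into a single rational function.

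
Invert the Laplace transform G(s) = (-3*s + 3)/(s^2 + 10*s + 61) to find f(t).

Complete the square in the denominator: s^2 + 10*s + 61 = (s + 5)^2 + 6^2.
Split the numerator to match: -3*s + 3 = -3·(s + 5) + 3·6.
Invert each term: -3·(s + 5)/((s + 5)^2 + 36) ↔ -3e^(-5t)cos(6t); 3·6/((s + 5)^2 + 36) ↔ 3e^(-5t)sin(6t).

f(t) = 3*exp(-5*t)*sin(6*t) - 3*exp(-5*t)*cos(6*t)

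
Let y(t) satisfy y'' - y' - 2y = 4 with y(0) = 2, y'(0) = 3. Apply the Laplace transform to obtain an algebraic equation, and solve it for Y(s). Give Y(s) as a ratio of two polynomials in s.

Y(s) = (2*s^2 + s + 4)/(s^3 - s^2 - 2*s)

Take the Laplace transform of both sides.
The derivative rules (L{y''} = s^2 Y - s·y(0) - y'(0) and L{y'} = sY - y(0), with y(0) = 2, y'(0) = 3) turn the left side into (s^2 - s - 2)Y - (2*s + 1).
The right side is L{4} = 4/s.
So (s^2 - s - 2)Y = 4/s + (2*s + 1).
Isolate Y and clear denominators.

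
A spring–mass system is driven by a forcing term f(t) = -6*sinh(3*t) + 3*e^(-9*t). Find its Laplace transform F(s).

By linearity of the Laplace transform, transform each term separately.
(3)·[L{e^(-9t)} = 1/(s + 9)]; (-6)·[L{sinh(3t)} = 3/(s^2 - 9)].

F(s) = -18/(s^2 - 9) + 3/(s + 9)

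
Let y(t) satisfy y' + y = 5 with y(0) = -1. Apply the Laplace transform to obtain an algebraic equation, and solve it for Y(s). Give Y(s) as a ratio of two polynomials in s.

Apply the Laplace transform to the equation.
The derivative rules (L{y'} = sY - y(0) = sY - (-1)) turn the left side into (s + 1)Y - (-1).
The right side is L{5} = 5/s.
So (s + 1)Y = 5/s + (-1).
Isolate Y and clear denominators.

Y(s) = (-s + 5)/(s^2 + s)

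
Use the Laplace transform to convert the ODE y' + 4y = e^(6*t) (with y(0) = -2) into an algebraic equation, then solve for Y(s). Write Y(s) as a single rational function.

Apply the Laplace transform to the equation.
With L{y'} = sY - y(0) = sY - (-2): the LHS transforms to (s + 4)Y - (-2).
The right side is L{e^(6*t)} = 1/(s - 6).
So (s + 4)Y = 1/(s - 6) + (-2).
Isolate Y and clear denominators.

Y(s) = (-2*s + 13)/(s^2 - 2*s - 24)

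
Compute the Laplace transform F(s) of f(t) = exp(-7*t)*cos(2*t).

L{cos(2t)} = s/(s^2 + 4).
By the first shifting theorem, multiplying by e^(-7t) replaces s with s + 7.

F(s) = (s + 7)/((s + 7)^2 + 4)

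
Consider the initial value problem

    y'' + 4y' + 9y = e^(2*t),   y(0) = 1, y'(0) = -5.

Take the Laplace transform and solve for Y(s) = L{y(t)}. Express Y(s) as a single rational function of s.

Y(s) = (s^2 - 3*s + 3)/(s^3 + 2*s^2 + s - 18)

Laplace-transform each side.
With L{y''} = s^2 Y - s·y(0) - y'(0) and L{y'} = sY - y(0), with y(0) = 1, y'(0) = -5: the LHS transforms to (s^2 + 4*s + 9)Y - (s - 1).
The right side is L{e^(2*t)} = 1/(s - 2).
So (s^2 + 4*s + 9)Y = 1/(s - 2) + (s - 1).
Solve for Y(s) and write it as one ratio of polynomials.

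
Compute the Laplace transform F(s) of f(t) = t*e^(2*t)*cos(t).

F(s) = (s - 3)*(s - 1)/(s^2 - 4*s + 5)^2

L{cos(t)} = s/(s^2 + 1).
Multiplying by e^(2t) shifts s → s - 2, so L{e^(2*t)*cos(t)} = (s - 2)/((s - 2)^2 + 1).
Then apply L{t·g(t)} = -d/ds[G(s)] with G(s) = (s - 2)/((s - 2)^2 + 1):
differentiating 1 time and applying the sign gives (s - 3)*(s - 1)/(s^2 - 4*s + 5)^2.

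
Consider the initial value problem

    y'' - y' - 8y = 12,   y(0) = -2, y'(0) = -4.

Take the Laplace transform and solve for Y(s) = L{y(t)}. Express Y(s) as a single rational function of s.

Y(s) = (-2*s^2 - 2*s + 12)/(s^3 - s^2 - 8*s)

Apply the Laplace transform to the equation.
With L{y''} = s^2 Y - s·y(0) - y'(0) and L{y'} = sY - y(0), with y(0) = -2, y'(0) = -4: the LHS transforms to (s^2 - s - 8)Y - (-2*s - 2).
The right side is L{12} = 12/s.
So (s^2 - s - 8)Y = 12/s + (-2*s - 2).
Solve for Y(s) and write it as one ratio of polynomials.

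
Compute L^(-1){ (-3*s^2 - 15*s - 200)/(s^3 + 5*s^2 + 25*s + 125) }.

Factor the denominator: s^3 + 5*s^2 + 25*s + 125 = (s + 5)*(s^2 + 25).
Partial fraction decomposition gives [-4/(s + 5)] + [s/(s^2 + 25)] + [-20/(s^2 + 25)].
Invert each term: -4/(s + 5) ↔ -4e^(-5t); 1·s/(s^2 + 25) ↔ cos(5t); -4·5/(s^2 + 25) ↔ -4sin(5t).

-4*sin(5*t) + cos(5*t) - 4*exp(-5*t)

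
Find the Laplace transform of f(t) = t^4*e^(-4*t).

24/(s + 4)^5

L{t^4} = 4!/s^5 = 24/s^5.
By the first shifting theorem, multiplying by e^(-4t) replaces s with s + 4.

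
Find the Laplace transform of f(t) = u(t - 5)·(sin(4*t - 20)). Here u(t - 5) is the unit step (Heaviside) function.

By the second shifting theorem, L{u(t - c)·g(t - c)} = e^(-cs)·G(s) with c = 5 and G(s) = L{g(t)}.
L{sin(4t)} = 4/(s^2 + 16).

4*exp(-5*s)/(s^2 + 16)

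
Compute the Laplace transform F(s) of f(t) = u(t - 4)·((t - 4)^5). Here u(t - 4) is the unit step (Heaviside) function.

F(s) = 120*exp(-4*s)/s^6

By the second shifting theorem, L{u(t - c)·g(t - c)} = e^(-cs)·G(s) with c = 4 and G(s) = L{g(t)}.
L{t^5} = 5!/s^6 = 120/s^6.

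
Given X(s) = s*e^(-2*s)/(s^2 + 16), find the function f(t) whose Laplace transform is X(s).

The factor e^(-2s) signals a time shift by c = 2 (second shifting theorem).
L{cos(4t)} = s/(s^2 + 16), so L^-1{s/(s^2 + 16)} = cos(4*t).
Hence the inverse is u(t - 2) times that function evaluated at t - 2.

f(t) = Heaviside(t - 2)*(cos(4*t - 8))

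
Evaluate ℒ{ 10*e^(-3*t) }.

10/(s + 3)

L{10} = 10/s.
By the first shifting theorem, multiplying by e^(-3t) replaces s with s + 3.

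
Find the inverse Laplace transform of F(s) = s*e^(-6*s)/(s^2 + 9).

Heaviside(t - 6)*(cos(3*t - 18))

The factor e^(-6s) signals a time shift by c = 6 (second shifting theorem).
L{cos(3t)} = s/(s^2 + 9), so L^-1{s/(s^2 + 9)} = cos(3*t).
Hence the inverse is u(t - 6) times that function evaluated at t - 6.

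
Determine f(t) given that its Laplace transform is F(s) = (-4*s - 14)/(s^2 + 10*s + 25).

f(t) = 6*t*exp(-5*t) - 4*exp(-5*t)

Factor the denominator: s^2 + 10*s + 25 = (s + 5)^2.
Partial fraction decomposition gives [-4/(s + 5)] + [6/(s + 5)^2].
Invert each term: -4/(s + 5) ↔ -4e^(-5t); 6/(s + 5)^2 ↔ 6t·e^(-5t).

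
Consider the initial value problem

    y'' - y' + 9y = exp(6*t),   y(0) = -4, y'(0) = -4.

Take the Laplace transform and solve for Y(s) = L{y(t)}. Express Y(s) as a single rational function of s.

Y(s) = (-4*s^2 + 24*s + 1)/(s^3 - 7*s^2 + 15*s - 54)

Transform both sides with L{·}.
With L{y''} = s^2 Y - s·y(0) - y'(0) and L{y'} = sY - y(0), with y(0) = -4, y'(0) = -4: the LHS transforms to (s^2 - s + 9)Y - (-4*s).
The right side is L{exp(6*t)} = 1/(s - 6).
So (s^2 - s + 9)Y = 1/(s - 6) + (-4*s).
Divide through and combine into a single rational function.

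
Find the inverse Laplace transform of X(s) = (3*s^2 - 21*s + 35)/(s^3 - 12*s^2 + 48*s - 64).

Factor the denominator: s^3 - 12*s^2 + 48*s - 64 = (s - 4)^3.
Partial fraction decomposition gives [3/(s - 4)] + [3/(s - 4)^2] + [-1/(s - 4)^3].
Invert each term: 3/(s - 4) ↔ 3e^(4t); 3/(s - 4)^2 ↔ 3t·e^(4t); -1/(s - 4)^3 ↔ (-1/2)t^2·e^(4t).

-t^2*exp(4*t)/2 + 3*t*exp(4*t) + 3*exp(4*t)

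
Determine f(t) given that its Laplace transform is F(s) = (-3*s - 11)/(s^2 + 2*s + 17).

f(t) = -2*exp(-t)*sin(4*t) - 3*exp(-t)*cos(4*t)

Complete the square in the denominator: s^2 + 2*s + 17 = (s + 1)^2 + 4^2.
Split the numerator to match: -3*s - 11 = -3·(s + 1) - 2·4.
Invert each term: -3·(s + 1)/((s + 1)^2 + 16) ↔ -3e^(-t)cos(4t); -2·4/((s + 1)^2 + 16) ↔ -2e^(-t)sin(4t).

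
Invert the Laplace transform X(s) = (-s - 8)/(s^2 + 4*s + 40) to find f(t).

f(t) = -exp(-2*t)*sin(6*t) - exp(-2*t)*cos(6*t)

Complete the square in the denominator: s^2 + 4*s + 40 = (s + 2)^2 + 6^2.
Split the numerator to match: -s - 8 = -1·(s + 2) - 1·6.
Invert each term: -1·(s + 2)/((s + 2)^2 + 36) ↔ -e^(-2t)cos(6t); -1·6/((s + 2)^2 + 36) ↔ -e^(-2t)sin(6t).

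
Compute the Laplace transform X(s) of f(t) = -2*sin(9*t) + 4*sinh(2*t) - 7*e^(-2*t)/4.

The transform is linear, so treat each term independently.
(-2)·[L{sin(9t)} = 9/(s^2 + 81)]; (4)·[L{sinh(2t)} = 2/(s^2 - 4)]; (-7/4)·[L{e^(-2t)} = 1/(s + 2)].

X(s) = -18/(s^2 + 81) + 8/(s^2 - 4) - 7/(4*(s + 2))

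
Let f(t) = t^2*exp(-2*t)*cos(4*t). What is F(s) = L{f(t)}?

F(s) = 2*(s + 2)*(s^2 + 4*s - 44)/(s^2 + 4*s + 20)^3

L{cos(4t)} = s/(s^2 + 16).
Multiplying by e^(-2t) shifts s → s + 2, so L{exp(-2*t)*cos(4*t)} = (s + 2)/((s + 2)^2 + 16).
Then apply L{t^2·g(t)} = (-1)^2 d^2/ds^2[G(s)] with G(s) = (s + 2)/((s + 2)^2 + 16):
differentiating 2 times and applying the sign gives 2*(s + 2)*(s^2 + 4*s - 44)/(s^2 + 4*s + 20)^3.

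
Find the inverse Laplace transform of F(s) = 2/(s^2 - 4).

Since L{sinh(2t)} = 2/(s^2 - 4), the inverse is sinh(2*t).

sinh(2*t)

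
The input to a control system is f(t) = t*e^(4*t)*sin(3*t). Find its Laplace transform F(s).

F(s) = 6*(s - 4)/(s^2 - 8*s + 25)^2

L{sin(3t)} = 3/(s^2 + 9).
Multiplying by e^(4t) shifts s → s - 4, so L{e^(4*t)*sin(3*t)} = 3/((s - 4)^2 + 9).
Then apply L{t·g(t)} = -d/ds[G(s)] with G(s) = 3/((s - 4)^2 + 9):
differentiating 1 time and applying the sign gives 6*(s - 4)/(s^2 - 8*s + 25)^2.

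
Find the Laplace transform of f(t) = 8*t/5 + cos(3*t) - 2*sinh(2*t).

Apply the Laplace transform termwise.
(-2)·[L{sinh(2t)} = 2/(s^2 - 4)]; (8/5)·[L{t} = 1!/s^2 = 1/s^2]; L{cos(3t)} = s/(s^2 + 9).

s/(s^2 + 9) - 4/(s^2 - 4) + 8/(5*s^2)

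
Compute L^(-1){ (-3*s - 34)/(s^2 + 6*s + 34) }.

-5*exp(-3*t)*sin(5*t) - 3*exp(-3*t)*cos(5*t)

Complete the square in the denominator: s^2 + 6*s + 34 = (s + 3)^2 + 5^2.
Split the numerator to match: -3*s - 34 = -3·(s + 3) - 5·5.
Invert each term: -3·(s + 3)/((s + 3)^2 + 25) ↔ -3e^(-3t)cos(5t); -5·5/((s + 3)^2 + 25) ↔ -5e^(-3t)sin(5t).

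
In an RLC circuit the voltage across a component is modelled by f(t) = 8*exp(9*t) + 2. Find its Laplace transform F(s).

Apply the Laplace transform termwise.
L{2} = 2/s; (8)·[L{e^(9t)} = 1/(s - 9)].

F(s) = 8/(s - 9) + 2/s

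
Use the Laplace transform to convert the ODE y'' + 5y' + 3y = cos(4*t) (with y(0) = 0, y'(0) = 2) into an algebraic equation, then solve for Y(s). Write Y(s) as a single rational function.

Y(s) = (2*s^2 + s + 32)/(s^4 + 5*s^3 + 19*s^2 + 80*s + 48)

Transform both sides with L{·}.
The derivative rules (L{y''} = s^2 Y - s·y(0) - y'(0) and L{y'} = sY - y(0), with y(0) = 0, y'(0) = 2) turn the left side into (s^2 + 5*s + 3)Y - (2).
The right side is L{cos(4*t)} = s/(s^2 + 16).
So (s^2 + 5*s + 3)Y = s/(s^2 + 16) + (2).
Divide through and combine into a single rational function.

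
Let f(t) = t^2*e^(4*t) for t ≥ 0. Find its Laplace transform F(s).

F(s) = 2/(s - 4)^3

L{e^(4t)} = 1/(s - 4).
Then apply L{t^2·g(t)} = (-1)^2 d^2/ds^2[G(s)] with G(s) = 1/(s - 4):
differentiating 2 times and applying the sign gives 2/(s - 4)^3.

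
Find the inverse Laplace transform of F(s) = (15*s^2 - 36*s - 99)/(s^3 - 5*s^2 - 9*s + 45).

6*exp(5*t) + 6*exp(3*t) + 3*exp(-3*t)

Factor the denominator: s^3 - 5*s^2 - 9*s + 45 = (s - 5)*(s - 3)*(s + 3).
Partial fraction decomposition gives [6/(s - 5)] + [6/(s - 3)] + [3/(s + 3)].
Invert each term: 6/(s - 5) ↔ 6e^(5t); 6/(s - 3) ↔ 6e^(3t); 3/(s + 3) ↔ 3e^(-3t).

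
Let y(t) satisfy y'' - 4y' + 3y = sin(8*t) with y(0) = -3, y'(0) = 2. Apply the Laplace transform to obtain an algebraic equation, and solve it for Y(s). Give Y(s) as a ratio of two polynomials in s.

Y(s) = (-3*s^3 + 14*s^2 - 192*s + 904)/(s^4 - 4*s^3 + 67*s^2 - 256*s + 192)

Take the Laplace transform of both sides.
Using L{y''} = s^2 Y - s·y(0) - y'(0) and L{y'} = sY - y(0), with y(0) = -3, y'(0) = 2, the left side becomes (s^2 - 4*s + 3)Y - (-3*s + 14).
The right side is L{sin(8*t)} = 8/(s^2 + 64).
So (s^2 - 4*s + 3)Y = 8/(s^2 + 64) + (-3*s + 14).
Isolate Y and clear denominators.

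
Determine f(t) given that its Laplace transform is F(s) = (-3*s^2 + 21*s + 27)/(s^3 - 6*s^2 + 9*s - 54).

f(t) = exp(6*t) - sin(3*t) - 4*cos(3*t)

Factor the denominator: s^3 - 6*s^2 + 9*s - 54 = (s - 6)*(s^2 + 9).
Partial fraction decomposition gives [1/(s - 6)] + [-4*s/(s^2 + 9)] + [-3/(s^2 + 9)].
Invert each term: 1/(s - 6) ↔ e^(6t); -4·s/(s^2 + 9) ↔ -4cos(3t); -1·3/(s^2 + 9) ↔ -sin(3t).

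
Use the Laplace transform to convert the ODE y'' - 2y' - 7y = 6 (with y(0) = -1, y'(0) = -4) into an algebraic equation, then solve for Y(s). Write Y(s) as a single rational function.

Y(s) = (-s^2 - 2*s + 6)/(s^3 - 2*s^2 - 7*s)

Laplace-transform each side.
The derivative rules (L{y''} = s^2 Y - s·y(0) - y'(0) and L{y'} = sY - y(0), with y(0) = -1, y'(0) = -4) turn the left side into (s^2 - 2*s - 7)Y - (-s - 2).
The right side is L{6} = 6/s.
So (s^2 - 2*s - 7)Y = 6/s + (-s - 2).
Divide through and combine into a single rational function.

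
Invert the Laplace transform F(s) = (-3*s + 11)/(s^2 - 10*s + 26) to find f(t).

Complete the square in the denominator: s^2 - 10*s + 26 = (s - 5)^2 + 1^2.
Split the numerator to match: -3*s + 11 = -3·(s - 5) - 4·1.
Invert each term: -3·(s - 5)/((s - 5)^2 + 1) ↔ -3e^(5t)cos(t); -4·1/((s - 5)^2 + 1) ↔ -4e^(5t)sin(t).

f(t) = -4*exp(5*t)*sin(t) - 3*exp(5*t)*cos(t)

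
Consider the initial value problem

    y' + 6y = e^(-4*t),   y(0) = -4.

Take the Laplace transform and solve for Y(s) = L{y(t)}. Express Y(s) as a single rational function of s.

Apply the Laplace transform to the equation.
With L{y'} = sY - y(0) = sY - (-4): the LHS transforms to (s + 6)Y - (-4).
The right side is L{e^(-4*t)} = 1/(s + 4).
So (s + 6)Y = 1/(s + 4) + (-4).
Divide through and combine into a single rational function.

Y(s) = (-4*s - 15)/(s^2 + 10*s + 24)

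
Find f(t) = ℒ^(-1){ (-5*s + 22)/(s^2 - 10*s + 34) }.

f(t) = -exp(5*t)*sin(3*t) - 5*exp(5*t)*cos(3*t)

Complete the square in the denominator: s^2 - 10*s + 34 = (s - 5)^2 + 3^2.
Split the numerator to match: -5*s + 22 = -5·(s - 5) - 1·3.
Invert each term: -5·(s - 5)/((s - 5)^2 + 9) ↔ -5e^(5t)cos(3t); -1·3/((s - 5)^2 + 9) ↔ -e^(5t)sin(3t).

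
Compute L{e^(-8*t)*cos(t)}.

(s + 8)/((s + 8)^2 + 1)

L{cos(t)} = s/(s^2 + 1).
By the first shifting theorem, multiplying by e^(-8t) replaces s with s + 8.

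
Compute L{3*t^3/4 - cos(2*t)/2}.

-s/(2*(s^2 + 4)) + 9/(2*s^4)

The transform is linear, so treat each term independently.
(-1/2)·[L{cos(2t)} = s/(s^2 + 4)]; (3/4)·[L{t^3} = 3!/s^4 = 6/s^4].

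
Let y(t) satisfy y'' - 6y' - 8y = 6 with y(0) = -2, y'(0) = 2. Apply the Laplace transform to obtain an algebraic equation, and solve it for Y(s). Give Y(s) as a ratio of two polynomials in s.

Take the Laplace transform of both sides.
With L{y''} = s^2 Y - s·y(0) - y'(0) and L{y'} = sY - y(0), with y(0) = -2, y'(0) = 2: the LHS transforms to (s^2 - 6*s - 8)Y - (-2*s + 14).
The right side is L{6} = 6/s.
So (s^2 - 6*s - 8)Y = 6/s + (-2*s + 14).
Divide through and combine into a single rational function.

Y(s) = (-2*s^2 + 14*s + 6)/(s^3 - 6*s^2 - 8*s)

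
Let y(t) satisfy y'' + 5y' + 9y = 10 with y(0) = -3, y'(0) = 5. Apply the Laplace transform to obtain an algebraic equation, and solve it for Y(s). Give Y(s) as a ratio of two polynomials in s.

Y(s) = (-3*s^2 - 10*s + 10)/(s^3 + 5*s^2 + 9*s)

Apply the Laplace transform to the equation.
The derivative rules (L{y''} = s^2 Y - s·y(0) - y'(0) and L{y'} = sY - y(0), with y(0) = -3, y'(0) = 5) turn the left side into (s^2 + 5*s + 9)Y - (-3*s - 10).
The right side is L{10} = 10/s.
So (s^2 + 5*s + 9)Y = 10/s + (-3*s - 10).
Solve for Y(s) and write it as one ratio of polynomials.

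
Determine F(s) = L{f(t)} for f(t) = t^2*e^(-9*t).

F(s) = 2/(s + 9)^3

L{e^(-9t)} = 1/(s + 9).
Then apply L{t^2·g(t)} = (-1)^2 d^2/ds^2[G(s)] with G(s) = 1/(s + 9):
differentiating 2 times and applying the sign gives 2/(s + 9)^3.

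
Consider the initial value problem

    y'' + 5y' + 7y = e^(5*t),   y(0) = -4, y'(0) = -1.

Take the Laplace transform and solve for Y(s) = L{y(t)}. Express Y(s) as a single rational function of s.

Take the Laplace transform of both sides.
With L{y''} = s^2 Y - s·y(0) - y'(0) and L{y'} = sY - y(0), with y(0) = -4, y'(0) = -1: the LHS transforms to (s^2 + 5*s + 7)Y - (-4*s - 21).
The right side is L{e^(5*t)} = 1/(s - 5).
So (s^2 + 5*s + 7)Y = 1/(s - 5) + (-4*s - 21).
Solve for Y(s) and write it as one ratio of polynomials.

Y(s) = (-4*s^2 - s + 106)/(s^3 - 18*s - 35)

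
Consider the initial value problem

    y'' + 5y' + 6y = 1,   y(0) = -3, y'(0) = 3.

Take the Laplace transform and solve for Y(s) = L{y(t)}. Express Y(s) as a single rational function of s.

Y(s) = (-3*s^2 - 12*s + 1)/(s^3 + 5*s^2 + 6*s)

Laplace-transform each side.
Using L{y''} = s^2 Y - s·y(0) - y'(0) and L{y'} = sY - y(0), with y(0) = -3, y'(0) = 3, the left side becomes (s^2 + 5*s + 6)Y - (-3*s - 12).
The right side is L{1} = 1/s.
So (s^2 + 5*s + 6)Y = 1/s + (-3*s - 12).
Divide through and combine into a single rational function.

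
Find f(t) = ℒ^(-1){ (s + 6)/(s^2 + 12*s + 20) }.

Rewrite the denominator: s^2 + 12*s + 20 = (s + 6)^2 - 16.
The form in (s + 6) signals a first-shifting-theorem factor e^(-6t).
Since L{cosh(4t)} = s/(s^2 - 16), the inverse is e^(-6*t)*cosh(4*t).

f(t) = exp(-6*t)*cosh(4*t)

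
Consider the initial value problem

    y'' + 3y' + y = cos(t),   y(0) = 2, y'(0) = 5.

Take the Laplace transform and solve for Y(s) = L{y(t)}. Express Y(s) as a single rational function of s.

Apply the Laplace transform to the equation.
With L{y''} = s^2 Y - s·y(0) - y'(0) and L{y'} = sY - y(0), with y(0) = 2, y'(0) = 5: the LHS transforms to (s^2 + 3*s + 1)Y - (2*s + 11).
The right side is L{cos(t)} = s/(s^2 + 1).
So (s^2 + 3*s + 1)Y = s/(s^2 + 1) + (2*s + 11).
Isolate Y and clear denominators.

Y(s) = (2*s^3 + 11*s^2 + 3*s + 11)/(s^4 + 3*s^3 + 2*s^2 + 3*s + 1)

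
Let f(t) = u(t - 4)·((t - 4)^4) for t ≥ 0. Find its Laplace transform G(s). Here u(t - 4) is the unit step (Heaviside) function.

By the second shifting theorem, L{u(t - c)·g(t - c)} = e^(-cs)·H(s) with c = 4 and H(s) = L{g(t)}.
L{t^4} = 4!/s^5 = 24/s^5.

G(s) = 24*exp(-4*s)/s^5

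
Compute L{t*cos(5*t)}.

(s - 5)*(s + 5)/(s^2 + 25)^2

L{cos(5t)} = s/(s^2 + 25).
Then apply L{t·g(t)} = -d/ds[G(s)] with G(s) = s/(s^2 + 25):
differentiating 1 time and applying the sign gives (s - 5)*(s + 5)/(s^2 + 25)^2.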